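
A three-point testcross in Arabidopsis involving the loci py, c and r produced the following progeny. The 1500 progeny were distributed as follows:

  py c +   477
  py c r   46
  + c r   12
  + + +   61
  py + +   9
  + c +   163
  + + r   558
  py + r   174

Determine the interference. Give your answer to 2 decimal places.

The two most frequent reciprocal classes, py c + and + + r, are the parental types, so the F1 was py c + / + + r.
The two rarest classes, py + + and + c r, are the double crossovers. Comparing them with the parentals, only the c allele has switched, so c is the middle locus and the order is r – c – py.
r–c: (107 + 21)/1500 = 0.0853; c–py: (337 + 21)/1500 = 0.2387.
Expected DCO frequency = 0.0853 × 0.2387 ≈ 0.02036; observed = 21/1500 ≈ 0.01400.
Coefficient of coincidence = 0.01400/0.02036 ≈ 0.69; interference = 1 − 0.69 = 0.31.

0.31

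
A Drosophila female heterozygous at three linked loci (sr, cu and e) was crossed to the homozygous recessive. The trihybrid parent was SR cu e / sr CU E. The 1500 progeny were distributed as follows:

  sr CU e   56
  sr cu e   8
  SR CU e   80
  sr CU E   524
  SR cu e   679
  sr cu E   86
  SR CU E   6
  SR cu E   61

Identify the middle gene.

The two rarest classes, sr cu e and SR CU E, are the double crossovers. Comparing them with the parentals, only the sr allele has switched, so sr is the middle locus and the order is e – sr – cu.

sr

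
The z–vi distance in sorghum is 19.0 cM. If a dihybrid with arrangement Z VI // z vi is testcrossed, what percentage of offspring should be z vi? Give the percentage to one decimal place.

A map distance of 19.0 cM corresponds to a recombination frequency of 0.190.
The F1 is Z VI / z vi, so z vi is a parental gamete class with expected frequency (1 − r)/2 = 0.810/2 = 0.4050.
That is 0.4050 = 40.5% of the progeny.

40.5%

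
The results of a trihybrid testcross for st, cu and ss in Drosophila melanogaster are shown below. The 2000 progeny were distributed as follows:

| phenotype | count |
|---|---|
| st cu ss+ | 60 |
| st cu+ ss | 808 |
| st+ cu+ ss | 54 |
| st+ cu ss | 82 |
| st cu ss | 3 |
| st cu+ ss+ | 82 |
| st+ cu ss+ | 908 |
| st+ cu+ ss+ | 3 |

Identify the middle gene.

The two most frequent reciprocal classes, st cu+ ss and st+ cu ss+, are the parental types, so the F1 was st cu+ ss / st+ cu ss+.
The two rarest classes, st cu ss and st+ cu+ ss+, are the double crossovers. Comparing them with the parentals, only the cu allele has switched, so cu is the middle locus and the order is st – cu – ss.

cu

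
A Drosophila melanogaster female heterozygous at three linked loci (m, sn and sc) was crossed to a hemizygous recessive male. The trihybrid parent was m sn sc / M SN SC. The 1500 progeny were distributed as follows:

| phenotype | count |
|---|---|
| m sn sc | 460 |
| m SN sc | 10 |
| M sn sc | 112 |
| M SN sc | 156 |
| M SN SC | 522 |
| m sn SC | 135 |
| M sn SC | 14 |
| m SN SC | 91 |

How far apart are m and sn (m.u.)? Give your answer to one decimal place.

15.1 m.u.

The two rarest classes, m SN sc and M sn SC, are the double crossovers. Comparing them with the parentals, only the sn allele has switched, so sn is the middle locus and the order is sc – sn – m.
Crossovers in the sn–m interval produce the single-crossover classes M sn sc and m SN SC (112 + 91 = 203) plus the double crossovers (24).
RF(sn–m) = (203 + 24) / 1500 = 227/1500 = 0.1513 → 15.1 m.u.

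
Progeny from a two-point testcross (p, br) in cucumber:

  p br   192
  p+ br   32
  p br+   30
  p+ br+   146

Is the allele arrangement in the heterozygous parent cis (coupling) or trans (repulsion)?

cis

The two most frequent classes are p+ br+ (146) and p br (192); these are the parental (non-recombinant) types.
So the F1 carried p+ br+ on one chromosome and p br on the other — the recessive alleles are on the same chromosome (cis / coupling).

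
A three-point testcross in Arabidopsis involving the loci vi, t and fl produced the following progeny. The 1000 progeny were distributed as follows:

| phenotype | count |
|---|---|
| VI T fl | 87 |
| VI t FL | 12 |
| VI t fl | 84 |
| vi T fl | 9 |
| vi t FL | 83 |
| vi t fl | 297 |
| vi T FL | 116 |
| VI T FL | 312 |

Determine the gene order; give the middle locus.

The two most frequent reciprocal classes, vi t fl and VI T FL, are the parental types, so the F1 was vi t fl / VI T FL.
The two rarest classes, vi T fl and VI t FL, are the double crossovers. Comparing them with the parentals, only the t allele has switched, so t is the middle locus and the order is vi – t – fl.

t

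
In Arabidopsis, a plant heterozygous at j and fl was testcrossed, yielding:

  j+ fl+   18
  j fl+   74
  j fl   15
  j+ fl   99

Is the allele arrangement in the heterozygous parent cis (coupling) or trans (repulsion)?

trans

The two most frequent classes are j+ fl (99) and j fl+ (74); these are the parental (non-recombinant) types.
So the F1 carried j+ fl on one chromosome and j fl+ on the other — the recessive alleles are on opposite chromosomes (trans / repulsion).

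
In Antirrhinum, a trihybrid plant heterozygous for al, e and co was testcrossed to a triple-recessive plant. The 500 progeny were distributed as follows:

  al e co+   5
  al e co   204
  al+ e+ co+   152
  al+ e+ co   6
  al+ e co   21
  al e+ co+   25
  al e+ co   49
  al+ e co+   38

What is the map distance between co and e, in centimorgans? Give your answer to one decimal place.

19.6 centimorgans

The two most frequent reciprocal classes, al+ e+ co+ and al e co, are the parental types, so the F1 was al+ e+ co+ / al e co.
The two rarest classes, al+ e+ co and al e co+, are the double crossovers. Comparing them with the parentals, only the co allele has switched, so co is the middle locus and the order is al – co – e.
Crossovers in the co–e interval produce the single-crossover classes al+ e co+ and al e+ co (38 + 49 = 87) plus the double crossovers (11).
RF(co–e) = (87 + 11) / 500 = 98/500 = 0.1960 → 19.6 centimorgans.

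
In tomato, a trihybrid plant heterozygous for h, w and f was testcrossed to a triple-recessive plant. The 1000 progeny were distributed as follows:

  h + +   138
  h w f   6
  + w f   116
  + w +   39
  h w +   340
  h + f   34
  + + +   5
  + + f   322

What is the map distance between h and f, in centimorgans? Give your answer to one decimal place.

8.4 centimorgans

The two most frequent reciprocal classes, + + f and h w +, are the parental types, so the F1 was + + f / h w +.
The two rarest classes, + + + and h w f, are the double crossovers. Comparing them with the parentals, only the f allele has switched, so f is the middle locus and the order is h – f – w.
Crossovers in the h–f interval produce the single-crossover classes h + f and + w + (34 + 39 = 73) plus the double crossovers (11).
RF(h–f) = (73 + 11) / 1000 = 84/1000 = 0.0840 → 8.4 centimorgans.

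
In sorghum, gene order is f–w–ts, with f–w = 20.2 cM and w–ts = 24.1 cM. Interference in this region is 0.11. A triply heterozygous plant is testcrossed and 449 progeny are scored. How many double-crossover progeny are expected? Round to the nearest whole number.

19

Map distances give recombination frequencies of 0.202 and 0.241 for the two intervals.
With interference 0.11 (so coincidence = 0.89), expected double-crossover frequency = 0.202 × 0.241 × 0.89 = 0.04333.
Expected number = 0.04333 × 449 = 19.45 ≈ 19.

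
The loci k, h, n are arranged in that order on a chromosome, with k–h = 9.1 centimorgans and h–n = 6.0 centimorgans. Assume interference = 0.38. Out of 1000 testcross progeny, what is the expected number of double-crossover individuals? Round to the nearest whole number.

3

Map distances give recombination frequencies of 0.091 and 0.060 for the two intervals.
With interference 0.38 (so coincidence = 0.62), expected double-crossover frequency = 0.091 × 0.060 × 0.62 = 0.00339.
Expected number = 0.00339 × 1000 = 3.39 ≈ 3.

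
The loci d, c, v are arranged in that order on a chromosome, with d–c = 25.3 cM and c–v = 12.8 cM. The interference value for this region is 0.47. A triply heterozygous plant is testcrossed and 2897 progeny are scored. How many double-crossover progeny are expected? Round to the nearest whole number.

50

Map distances give recombination frequencies of 0.253 and 0.128 for the two intervals.
With interference 0.47 (so coincidence = 0.53), expected double-crossover frequency = 0.253 × 0.128 × 0.53 = 0.01716.
Expected number = 0.01716 × 2897 = 49.72 ≈ 50.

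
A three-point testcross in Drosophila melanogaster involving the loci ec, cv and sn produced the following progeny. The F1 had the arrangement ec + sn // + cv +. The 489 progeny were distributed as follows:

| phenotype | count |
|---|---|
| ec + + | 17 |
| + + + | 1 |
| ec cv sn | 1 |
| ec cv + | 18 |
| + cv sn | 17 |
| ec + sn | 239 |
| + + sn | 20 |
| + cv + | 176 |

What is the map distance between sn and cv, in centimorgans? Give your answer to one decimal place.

7.4 centimorgans

The two rarest classes, ec cv sn and + + +, are the double crossovers. Comparing them with the parentals, only the cv allele has switched, so cv is the middle locus and the order is sn – cv – ec.
Crossovers in the sn–cv interval produce the single-crossover classes ec + + and + cv sn (17 + 17 = 34) plus the double crossovers (2).
RF(sn–cv) = (34 + 2) / 489 = 36/489 = 0.0736 → 7.4 centimorgans.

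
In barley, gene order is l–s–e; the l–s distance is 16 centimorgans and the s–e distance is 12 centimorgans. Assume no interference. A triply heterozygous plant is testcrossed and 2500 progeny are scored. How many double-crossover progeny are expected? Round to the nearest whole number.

Map distances give recombination frequencies of 0.160 and 0.120 for the two intervals.
With no interference, expected double-crossover frequency = 0.160 × 0.120 = 0.01920.
Expected number = 0.01920 × 2500 = 48.00 ≈ 48.

48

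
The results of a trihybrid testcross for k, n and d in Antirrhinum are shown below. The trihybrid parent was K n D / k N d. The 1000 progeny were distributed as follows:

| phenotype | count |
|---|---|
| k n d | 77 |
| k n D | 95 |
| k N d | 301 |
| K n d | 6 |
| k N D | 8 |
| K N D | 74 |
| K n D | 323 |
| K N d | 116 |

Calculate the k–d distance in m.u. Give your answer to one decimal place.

The two rarest classes, K n d and k N D, are the double crossovers. Comparing them with the parentals, only the d allele has switched, so d is the middle locus and the order is k – d – n.
Crossovers in the k–d interval produce the single-crossover classes k n D and K N d (95 + 116 = 211) plus the double crossovers (14).
RF(k–d) = (211 + 14) / 1000 = 225/1000 = 0.2250 → 22.5 m.u.

22.5 m.u.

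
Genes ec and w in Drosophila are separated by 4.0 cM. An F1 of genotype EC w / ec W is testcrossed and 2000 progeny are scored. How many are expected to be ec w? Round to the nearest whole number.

A map distance of 4.0 cM corresponds to a recombination frequency of 0.040.
The F1 is EC w / ec W, so ec w is a recombinant gamete class with expected frequency r/2 = 0.040/2 = 0.0200.
Expected number = 0.0200 × 2000 = 40.00 ≈ 40.

40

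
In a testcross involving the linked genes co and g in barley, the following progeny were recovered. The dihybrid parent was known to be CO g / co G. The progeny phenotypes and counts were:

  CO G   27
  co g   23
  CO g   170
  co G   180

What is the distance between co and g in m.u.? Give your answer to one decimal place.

The recombinant classes are CO G and co g: 27 + 23 = 50.
Recombination frequency = 50/400 = 0.1250 ≈ 12.5%, i.e. 12.5 m.u.

12.5 m.u.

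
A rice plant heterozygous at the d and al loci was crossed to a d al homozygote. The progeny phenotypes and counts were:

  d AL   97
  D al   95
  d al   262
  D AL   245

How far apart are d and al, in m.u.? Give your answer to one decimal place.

The two most frequent classes, D AL (245) and d al (262), are the parental types, so the F1 was D AL / d al.
The recombinant classes are D al and d AL: 95 + 97 = 192.
Recombination frequency = 192/699 = 0.2747 ≈ 27.5%, i.e. 27.5 m.u.

27.5 m.u.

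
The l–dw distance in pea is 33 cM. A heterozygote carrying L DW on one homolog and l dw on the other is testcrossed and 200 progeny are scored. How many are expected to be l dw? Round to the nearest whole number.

67

A map distance of 33 cM corresponds to a recombination frequency of 0.330.
The F1 is L DW / l dw, so l dw is a parental gamete class with expected frequency (1 − r)/2 = 0.670/2 = 0.3350.
Expected number = 0.3350 × 200 = 67.00 ≈ 67.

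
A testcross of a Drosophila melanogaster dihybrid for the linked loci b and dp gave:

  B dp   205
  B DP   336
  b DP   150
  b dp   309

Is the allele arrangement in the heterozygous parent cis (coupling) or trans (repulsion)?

The two most frequent classes are B DP (336) and b dp (309); these are the parental (non-recombinant) types.
So the F1 carried B DP on one chromosome and b dp on the other — the recessive alleles are on the same chromosome (cis / coupling).

cis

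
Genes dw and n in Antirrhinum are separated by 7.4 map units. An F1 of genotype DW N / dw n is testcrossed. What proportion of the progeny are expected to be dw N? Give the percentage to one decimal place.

A map distance of 7.4 map units corresponds to a recombination frequency of 0.074.
The F1 is DW N / dw n, so dw N is a recombinant gamete class with expected frequency r/2 = 0.074/2 = 0.0370.
That is 0.0370 = 3.7% of the progeny.

3.7%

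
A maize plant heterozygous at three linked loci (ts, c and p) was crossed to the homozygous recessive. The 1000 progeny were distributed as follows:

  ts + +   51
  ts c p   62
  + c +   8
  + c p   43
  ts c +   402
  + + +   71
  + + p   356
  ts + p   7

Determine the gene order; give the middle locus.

The two most frequent reciprocal classes, ts c + and + + p, are the parental types, so the F1 was ts c + / + + p.
The two rarest classes, + c + and ts + p, are the double crossovers. Comparing them with the parentals, only the ts allele has switched, so ts is the middle locus and the order is c – ts – p.

ts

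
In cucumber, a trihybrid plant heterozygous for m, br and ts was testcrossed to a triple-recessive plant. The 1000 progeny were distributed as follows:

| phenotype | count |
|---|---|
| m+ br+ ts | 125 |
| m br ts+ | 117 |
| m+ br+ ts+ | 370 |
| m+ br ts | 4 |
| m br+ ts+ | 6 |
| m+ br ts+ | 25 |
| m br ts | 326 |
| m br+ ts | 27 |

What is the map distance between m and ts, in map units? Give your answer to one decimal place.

The two most frequent reciprocal classes, m+ br+ ts+ and m br ts, are the parental types, so the F1 was m+ br+ ts+ / m br ts.
The two rarest classes, m br+ ts+ and m+ br ts, are the double crossovers. Comparing them with the parentals, only the m allele has switched, so m is the middle locus and the order is br – m – ts.
Crossovers in the m–ts interval produce the single-crossover classes m+ br+ ts and m br ts+ (125 + 117 = 242) plus the double crossovers (10).
RF(m–ts) = (242 + 10) / 1000 = 252/1000 = 0.2520 → 25.2 map units.

25.2 map units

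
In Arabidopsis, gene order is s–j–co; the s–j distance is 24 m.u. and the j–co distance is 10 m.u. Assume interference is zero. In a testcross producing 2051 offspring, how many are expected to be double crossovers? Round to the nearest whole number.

49

Map distances give recombination frequencies of 0.240 and 0.100 for the two intervals.
With no interference, expected double-crossover frequency = 0.240 × 0.100 = 0.02400.
Expected number = 0.02400 × 2051 = 49.22 ≈ 49.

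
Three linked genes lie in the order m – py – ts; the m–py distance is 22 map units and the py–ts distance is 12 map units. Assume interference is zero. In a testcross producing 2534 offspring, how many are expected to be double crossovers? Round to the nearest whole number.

67

Map distances give recombination frequencies of 0.220 and 0.120 for the two intervals.
With no interference, expected double-crossover frequency = 0.220 × 0.120 = 0.02640.
Expected number = 0.02640 × 2534 = 66.90 ≈ 67.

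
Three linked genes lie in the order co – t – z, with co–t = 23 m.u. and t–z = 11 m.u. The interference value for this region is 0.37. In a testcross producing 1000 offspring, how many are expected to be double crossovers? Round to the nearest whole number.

16

Map distances give recombination frequencies of 0.230 and 0.110 for the two intervals.
With interference 0.37 (so coincidence = 0.63), expected double-crossover frequency = 0.230 × 0.110 × 0.63 = 0.01594.
Expected number = 0.01594 × 1000 = 15.94 ≈ 16.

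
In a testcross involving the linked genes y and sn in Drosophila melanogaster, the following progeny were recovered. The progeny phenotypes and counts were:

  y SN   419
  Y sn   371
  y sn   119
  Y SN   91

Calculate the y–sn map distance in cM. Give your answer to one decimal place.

The two most frequent classes, Y sn (371) and y SN (419), are the parental types, so the F1 was Y sn / y SN.
The recombinant classes are Y SN and y sn: 91 + 119 = 210.
Recombination frequency = 210/1000 = 0.2100 ≈ 21.0%, i.e. 21.0 cM.

21.0 cM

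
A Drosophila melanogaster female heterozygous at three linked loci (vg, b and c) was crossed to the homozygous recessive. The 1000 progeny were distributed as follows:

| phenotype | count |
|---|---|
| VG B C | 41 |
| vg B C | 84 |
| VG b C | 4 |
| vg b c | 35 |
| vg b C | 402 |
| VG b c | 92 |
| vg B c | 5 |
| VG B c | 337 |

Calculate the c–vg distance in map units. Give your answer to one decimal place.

8.5 map units

The two most frequent reciprocal classes, vg b C and VG B c, are the parental types, so the F1 was vg b C / VG B c.
The two rarest classes, VG b C and vg B c, are the double crossovers. Comparing them with the parentals, only the vg allele has switched, so vg is the middle locus and the order is c – vg – b.
Crossovers in the c–vg interval produce the single-crossover classes vg b c and VG B C (35 + 41 = 76) plus the double crossovers (9).
RF(c–vg) = (76 + 9) / 1000 = 85/1000 = 0.0850 → 8.5 map units.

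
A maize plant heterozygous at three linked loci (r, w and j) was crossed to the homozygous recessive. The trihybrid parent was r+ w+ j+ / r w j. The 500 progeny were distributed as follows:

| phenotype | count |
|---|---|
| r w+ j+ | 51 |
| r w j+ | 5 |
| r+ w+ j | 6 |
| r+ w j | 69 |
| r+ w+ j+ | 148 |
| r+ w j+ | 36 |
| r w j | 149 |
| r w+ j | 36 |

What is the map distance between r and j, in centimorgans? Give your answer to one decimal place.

26.2 centimorgans

The two rarest classes, r+ w+ j and r w j+, are the double crossovers. Comparing them with the parentals, only the j allele has switched, so j is the middle locus and the order is w – j – r.
Crossovers in the j–r interval produce the single-crossover classes r w+ j+ and r+ w j (51 + 69 = 120) plus the double crossovers (11).
RF(j–r) = (120 + 11) / 500 = 131/500 = 0.2620 → 26.2 centimorgans.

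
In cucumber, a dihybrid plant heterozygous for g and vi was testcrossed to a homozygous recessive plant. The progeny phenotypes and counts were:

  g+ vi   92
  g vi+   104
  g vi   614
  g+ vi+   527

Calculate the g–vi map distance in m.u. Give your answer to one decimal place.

The two most frequent classes, g+ vi+ (527) and g vi (614), are the parental types, so the F1 was g+ vi+ / g vi.
The recombinant classes are g+ vi and g vi+: 92 + 104 = 196.
Recombination frequency = 196/1337 = 0.1466 ≈ 14.7%, i.e. 14.7 m.u.

14.7 m.u.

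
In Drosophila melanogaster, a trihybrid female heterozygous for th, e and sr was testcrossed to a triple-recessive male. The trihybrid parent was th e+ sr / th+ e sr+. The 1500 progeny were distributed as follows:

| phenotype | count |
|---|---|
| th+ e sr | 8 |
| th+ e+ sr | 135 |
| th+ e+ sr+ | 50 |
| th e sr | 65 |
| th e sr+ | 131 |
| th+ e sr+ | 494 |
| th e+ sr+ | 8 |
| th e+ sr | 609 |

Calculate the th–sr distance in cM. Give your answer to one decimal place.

18.8 cM

The two rarest classes, th e+ sr+ and th+ e sr, are the double crossovers. Comparing them with the parentals, only the sr allele has switched, so sr is the middle locus and the order is th – sr – e.
Crossovers in the th–sr interval produce the single-crossover classes th+ e+ sr and th e sr+ (135 + 131 = 266) plus the double crossovers (16).
RF(th–sr) = (266 + 16) / 1500 = 282/1500 = 0.1880 → 18.8 cM.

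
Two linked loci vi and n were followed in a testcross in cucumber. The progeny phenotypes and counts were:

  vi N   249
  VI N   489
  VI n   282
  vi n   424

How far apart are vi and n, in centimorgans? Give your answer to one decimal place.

The two most frequent classes, VI N (489) and vi n (424), are the parental types, so the F1 was VI N / vi n.
The recombinant classes are VI n and vi N: 282 + 249 = 531.
Recombination frequency = 531/1444 = 0.3677 ≈ 36.8%, i.e. 36.8 centimorgans.

36.8 centimorgans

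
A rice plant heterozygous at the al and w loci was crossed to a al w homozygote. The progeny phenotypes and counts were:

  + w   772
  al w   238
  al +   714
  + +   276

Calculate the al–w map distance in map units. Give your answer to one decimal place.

25.7 map units

The two most frequent classes, + w (772) and al + (714), are the parental types, so the F1 was + w / al +.
The recombinant classes are + + and al w: 276 + 238 = 514.
Recombination frequency = 514/2000 = 0.2570 ≈ 25.7%, i.e. 25.7 map units.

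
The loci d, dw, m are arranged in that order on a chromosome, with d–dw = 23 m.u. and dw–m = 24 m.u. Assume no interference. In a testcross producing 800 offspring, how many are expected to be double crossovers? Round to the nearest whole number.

Map distances give recombination frequencies of 0.230 and 0.240 for the two intervals.
With no interference, expected double-crossover frequency = 0.230 × 0.240 = 0.05520.
Expected number = 0.05520 × 800 = 44.16 ≈ 44.

44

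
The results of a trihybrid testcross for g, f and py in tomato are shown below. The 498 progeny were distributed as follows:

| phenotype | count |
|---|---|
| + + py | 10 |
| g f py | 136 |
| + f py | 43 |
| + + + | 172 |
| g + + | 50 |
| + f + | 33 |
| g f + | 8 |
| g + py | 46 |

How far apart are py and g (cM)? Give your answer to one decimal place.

22.3 cM

The two most frequent reciprocal classes, g f py and + + +, are the parental types, so the F1 was g f py / + + +.
The two rarest classes, g f + and + + py, are the double crossovers. Comparing them with the parentals, only the py allele has switched, so py is the middle locus and the order is g – py – f.
Crossovers in the g–py interval produce the single-crossover classes + f py and g + + (43 + 50 = 93) plus the double crossovers (18).
RF(g–py) = (93 + 18) / 498 = 111/498 = 0.2229 → 22.3 cM.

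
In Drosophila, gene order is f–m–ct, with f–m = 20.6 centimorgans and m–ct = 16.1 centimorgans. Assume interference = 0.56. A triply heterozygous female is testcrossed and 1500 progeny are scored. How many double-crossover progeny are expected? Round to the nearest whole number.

22

Map distances give recombination frequencies of 0.206 and 0.161 for the two intervals.
With interference 0.56 (so coincidence = 0.44), expected double-crossover frequency = 0.206 × 0.161 × 0.44 = 0.01459.
Expected number = 0.01459 × 1500 = 21.89 ≈ 22.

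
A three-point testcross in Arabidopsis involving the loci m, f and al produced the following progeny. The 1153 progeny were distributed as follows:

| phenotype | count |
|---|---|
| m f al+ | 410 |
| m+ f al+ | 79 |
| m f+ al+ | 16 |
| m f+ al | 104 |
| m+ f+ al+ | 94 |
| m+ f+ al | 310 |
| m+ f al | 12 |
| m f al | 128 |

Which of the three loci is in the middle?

The two most frequent reciprocal classes, m+ f+ al and m f al+, are the parental types, so the F1 was m+ f+ al / m f al+.
The two rarest classes, m+ f al and m f+ al+, are the double crossovers. Comparing them with the parentals, only the f allele has switched, so f is the middle locus and the order is al – f – m.

f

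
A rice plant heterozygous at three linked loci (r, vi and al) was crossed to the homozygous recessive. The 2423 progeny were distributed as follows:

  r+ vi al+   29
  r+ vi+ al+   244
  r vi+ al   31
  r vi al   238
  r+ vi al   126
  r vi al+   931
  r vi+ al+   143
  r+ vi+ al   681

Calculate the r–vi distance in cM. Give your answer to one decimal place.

13.6 cM

The two most frequent reciprocal classes, r+ vi+ al and r vi al+, are the parental types, so the F1 was r+ vi+ al / r vi al+.
The two rarest classes, r vi+ al and r+ vi al+, are the double crossovers. Comparing them with the parentals, only the r allele has switched, so r is the middle locus and the order is al – r – vi.
Crossovers in the r–vi interval produce the single-crossover classes r+ vi al and r vi+ al+ (126 + 143 = 269) plus the double crossovers (60).
RF(r–vi) = (269 + 60) / 2423 = 329/2423 = 0.1358 → 13.6 cM.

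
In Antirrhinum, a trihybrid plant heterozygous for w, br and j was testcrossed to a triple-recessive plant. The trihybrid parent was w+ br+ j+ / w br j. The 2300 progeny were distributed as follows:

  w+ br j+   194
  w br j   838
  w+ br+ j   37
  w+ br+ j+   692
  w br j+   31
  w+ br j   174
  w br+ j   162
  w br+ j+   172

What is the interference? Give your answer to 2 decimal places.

The two rarest classes, w+ br+ j and w br j+, are the double crossovers. Comparing them with the parentals, only the j allele has switched, so j is the middle locus and the order is w – j – br.
w–j: (346 + 68)/2300 = 0.1800; j–br: (356 + 68)/2300 = 0.1843.
Expected DCO frequency = 0.1800 × 0.1843 ≈ 0.03317; observed = 68/2300 ≈ 0.02957.
Coefficient of coincidence = 0.02957/0.03317 ≈ 0.89; interference = 1 − 0.89 = 0.11.

0.11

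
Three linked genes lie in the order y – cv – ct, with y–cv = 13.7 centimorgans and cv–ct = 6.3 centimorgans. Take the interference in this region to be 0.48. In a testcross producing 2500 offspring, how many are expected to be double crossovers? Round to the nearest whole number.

11

Map distances give recombination frequencies of 0.137 and 0.063 for the two intervals.
With interference 0.48 (so coincidence = 0.52), expected double-crossover frequency = 0.137 × 0.063 × 0.52 = 0.00449.
Expected number = 0.00449 × 2500 = 11.22 ≈ 11.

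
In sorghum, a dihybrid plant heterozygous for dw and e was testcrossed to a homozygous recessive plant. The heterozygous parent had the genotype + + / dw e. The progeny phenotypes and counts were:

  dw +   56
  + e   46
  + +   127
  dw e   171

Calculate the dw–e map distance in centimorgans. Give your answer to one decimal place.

The recombinant classes are + e and dw +: 46 + 56 = 102.
Recombination frequency = 102/400 = 0.2550 ≈ 25.5%, i.e. 25.5 centimorgans.

25.5 centimorgans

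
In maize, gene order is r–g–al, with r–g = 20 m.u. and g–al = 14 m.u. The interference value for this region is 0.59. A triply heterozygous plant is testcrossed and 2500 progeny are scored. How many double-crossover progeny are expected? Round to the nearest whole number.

29

Map distances give recombination frequencies of 0.200 and 0.140 for the two intervals.
With interference 0.59 (so coincidence = 0.41), expected double-crossover frequency = 0.200 × 0.140 × 0.41 = 0.01148.
Expected number = 0.01148 × 2500 = 28.70 ≈ 29.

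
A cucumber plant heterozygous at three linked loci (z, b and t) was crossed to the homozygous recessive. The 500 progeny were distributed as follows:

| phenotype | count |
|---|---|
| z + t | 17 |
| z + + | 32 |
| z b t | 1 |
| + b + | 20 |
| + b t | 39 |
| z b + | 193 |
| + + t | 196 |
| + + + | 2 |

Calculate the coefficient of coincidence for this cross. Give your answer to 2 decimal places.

The two most frequent reciprocal classes, + + t and z b +, are the parental types, so the F1 was + + t / z b +.
The two rarest classes, + + + and z b t, are the double crossovers. Comparing them with the parentals, only the t allele has switched, so t is the middle locus and the order is b – t – z.
b–t: (71 + 3)/500 = 0.1480; t–z: (37 + 3)/500 = 0.0800.
Expected DCO frequency = 0.1480 × 0.0800 ≈ 0.01184; observed = 3/500 ≈ 0.00600.
Coefficient of coincidence = 0.00600/0.01184 ≈ 0.51.

0.51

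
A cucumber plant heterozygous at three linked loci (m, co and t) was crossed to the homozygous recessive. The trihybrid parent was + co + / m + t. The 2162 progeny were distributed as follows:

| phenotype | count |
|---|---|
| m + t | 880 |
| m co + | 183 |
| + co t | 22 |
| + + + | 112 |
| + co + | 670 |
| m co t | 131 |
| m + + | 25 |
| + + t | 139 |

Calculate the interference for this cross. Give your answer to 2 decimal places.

0.05

The two rarest classes, + co t and m + +, are the double crossovers. Comparing them with the parentals, only the t allele has switched, so t is the middle locus and the order is m – t – co.
m–t: (322 + 47)/2162 = 0.1707; t–co: (243 + 47)/2162 = 0.1341.
Expected DCO frequency = 0.1707 × 0.1341 ≈ 0.02289; observed = 47/2162 ≈ 0.02174.
Coefficient of coincidence = 0.02174/0.02289 ≈ 0.95; interference = 1 − 0.95 = 0.05.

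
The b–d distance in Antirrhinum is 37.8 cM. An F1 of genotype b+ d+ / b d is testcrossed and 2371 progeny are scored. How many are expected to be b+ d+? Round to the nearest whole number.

A map distance of 37.8 cM corresponds to a recombination frequency of 0.378.
The F1 is b+ d+ / b d, so b+ d+ is a parental gamete class with expected frequency (1 − r)/2 = 0.622/2 = 0.3110.
Expected number = 0.3110 × 2371 = 737.38 ≈ 737.

737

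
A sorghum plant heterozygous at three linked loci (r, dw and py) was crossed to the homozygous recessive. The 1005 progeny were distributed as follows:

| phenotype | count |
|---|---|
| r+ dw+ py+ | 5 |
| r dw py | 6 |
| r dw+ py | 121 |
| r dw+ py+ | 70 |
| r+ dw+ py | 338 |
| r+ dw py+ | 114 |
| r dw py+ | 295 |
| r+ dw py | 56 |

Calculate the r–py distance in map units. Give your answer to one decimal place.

24.5 map units

The two most frequent reciprocal classes, r+ dw+ py and r dw py+, are the parental types, so the F1 was r+ dw+ py / r dw py+.
The two rarest classes, r+ dw+ py+ and r dw py, are the double crossovers. Comparing them with the parentals, only the py allele has switched, so py is the middle locus and the order is r – py – dw.
Crossovers in the r–py interval produce the single-crossover classes r dw+ py and r+ dw py+ (121 + 114 = 235) plus the double crossovers (11).
RF(r–py) = (235 + 11) / 1005 = 246/1005 = 0.2448 → 24.5 map units.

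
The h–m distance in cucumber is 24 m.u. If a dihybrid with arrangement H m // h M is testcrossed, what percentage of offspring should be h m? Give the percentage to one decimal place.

A map distance of 24 m.u. corresponds to a recombination frequency of 0.240.
The F1 is H m / h M, so h m is a recombinant gamete class with expected frequency r/2 = 0.240/2 = 0.1200.
That is 0.1200 = 12.0% of the progeny.

12.0%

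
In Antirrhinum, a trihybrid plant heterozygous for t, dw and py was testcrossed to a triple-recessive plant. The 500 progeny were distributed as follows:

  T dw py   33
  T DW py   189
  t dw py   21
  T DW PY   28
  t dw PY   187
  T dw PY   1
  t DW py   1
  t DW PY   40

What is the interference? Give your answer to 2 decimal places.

The two most frequent reciprocal classes, T DW py and t dw PY, are the parental types, so the F1 was T DW py / t dw PY.
The two rarest classes, t DW py and T dw PY, are the double crossovers. Comparing them with the parentals, only the t allele has switched, so t is the middle locus and the order is py – t – dw.
py–t: (49 + 2)/500 = 0.1020; t–dw: (73 + 2)/500 = 0.1500.
Expected DCO frequency = 0.1020 × 0.1500 ≈ 0.01530; observed = 2/500 ≈ 0.00400.
Coefficient of coincidence = 0.00400/0.01530 ≈ 0.26; interference = 1 − 0.26 = 0.74.

0.74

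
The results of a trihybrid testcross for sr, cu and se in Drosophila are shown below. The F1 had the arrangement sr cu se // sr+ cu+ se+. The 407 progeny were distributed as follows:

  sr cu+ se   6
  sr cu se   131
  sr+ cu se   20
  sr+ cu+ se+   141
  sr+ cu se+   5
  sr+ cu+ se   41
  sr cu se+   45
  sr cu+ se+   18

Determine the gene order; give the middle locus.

cu

The two rarest classes, sr cu+ se and sr+ cu se+, are the double crossovers. Comparing them with the parentals, only the cu allele has switched, so cu is the middle locus and the order is se – cu – sr.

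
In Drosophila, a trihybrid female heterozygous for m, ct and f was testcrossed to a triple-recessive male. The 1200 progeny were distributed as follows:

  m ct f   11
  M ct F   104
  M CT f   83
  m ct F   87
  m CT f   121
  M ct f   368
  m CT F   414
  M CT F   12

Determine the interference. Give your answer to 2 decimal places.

The two most frequent reciprocal classes, M ct f and m CT F, are the parental types, so the F1 was M ct f / m CT F.
The two rarest classes, m ct f and M CT F, are the double crossovers. Comparing them with the parentals, only the m allele has switched, so m is the middle locus and the order is f – m – ct.
f–m: (225 + 23)/1200 = 0.2067; m–ct: (170 + 23)/1200 = 0.1608.
Expected DCO frequency = 0.2067 × 0.1608 ≈ 0.03324; observed = 23/1200 ≈ 0.01917.
Coefficient of coincidence = 0.01917/0.03324 ≈ 0.58; interference = 1 − 0.58 = 0.42.

0.42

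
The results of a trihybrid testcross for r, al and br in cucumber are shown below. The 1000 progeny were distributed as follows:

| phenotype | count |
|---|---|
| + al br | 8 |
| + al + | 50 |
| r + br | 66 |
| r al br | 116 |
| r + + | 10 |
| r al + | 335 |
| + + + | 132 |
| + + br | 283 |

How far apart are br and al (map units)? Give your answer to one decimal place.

The two most frequent reciprocal classes, + + br and r al +, are the parental types, so the F1 was + + br / r al +.
The two rarest classes, + al br and r + +, are the double crossovers. Comparing them with the parentals, only the al allele has switched, so al is the middle locus and the order is r – al – br.
Crossovers in the al–br interval produce the single-crossover classes + + + and r al br (132 + 116 = 248) plus the double crossovers (18).
RF(al–br) = (248 + 18) / 1000 = 266/1000 = 0.2660 → 26.6 map units.

26.6 map units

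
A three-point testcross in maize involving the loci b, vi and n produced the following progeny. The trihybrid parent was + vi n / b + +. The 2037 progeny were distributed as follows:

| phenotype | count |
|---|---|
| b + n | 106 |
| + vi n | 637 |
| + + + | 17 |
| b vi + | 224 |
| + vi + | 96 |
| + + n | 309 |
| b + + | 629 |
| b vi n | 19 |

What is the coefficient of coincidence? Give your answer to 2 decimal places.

0.54

The two rarest classes, b vi n and + + +, are the double crossovers. Comparing them with the parentals, only the b allele has switched, so b is the middle locus and the order is n – b – vi.
n–b: (202 + 36)/2037 = 0.1168; b–vi: (533 + 36)/2037 = 0.2793.
Expected DCO frequency = 0.1168 × 0.2793 ≈ 0.03262; observed = 36/2037 ≈ 0.01767.
Coefficient of coincidence = 0.01767/0.03262 ≈ 0.54.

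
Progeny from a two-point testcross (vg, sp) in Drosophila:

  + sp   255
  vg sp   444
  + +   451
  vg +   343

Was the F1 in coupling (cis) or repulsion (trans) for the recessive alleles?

The two most frequent classes are + + (451) and vg sp (444); these are the parental (non-recombinant) types.
So the F1 carried + + on one chromosome and vg sp on the other — the recessive alleles are on the same chromosome (cis / coupling).

cis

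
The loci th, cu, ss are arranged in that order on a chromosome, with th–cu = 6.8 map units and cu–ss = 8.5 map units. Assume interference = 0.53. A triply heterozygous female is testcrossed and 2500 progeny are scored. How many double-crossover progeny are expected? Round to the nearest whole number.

Map distances give recombination frequencies of 0.068 and 0.085 for the two intervals.
With interference 0.53 (so coincidence = 0.47), expected double-crossover frequency = 0.068 × 0.085 × 0.47 = 0.00272.
Expected number = 0.00272 × 2500 = 6.79 ≈ 7.

7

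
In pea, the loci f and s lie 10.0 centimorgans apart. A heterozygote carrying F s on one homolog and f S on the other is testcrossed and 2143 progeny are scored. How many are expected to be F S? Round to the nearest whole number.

A map distance of 10.0 centimorgans corresponds to a recombination frequency of 0.100.
The F1 is F s / f S, so F S is a recombinant gamete class with expected frequency r/2 = 0.100/2 = 0.0500.
Expected number = 0.0500 × 2143 = 107.15 ≈ 107.

107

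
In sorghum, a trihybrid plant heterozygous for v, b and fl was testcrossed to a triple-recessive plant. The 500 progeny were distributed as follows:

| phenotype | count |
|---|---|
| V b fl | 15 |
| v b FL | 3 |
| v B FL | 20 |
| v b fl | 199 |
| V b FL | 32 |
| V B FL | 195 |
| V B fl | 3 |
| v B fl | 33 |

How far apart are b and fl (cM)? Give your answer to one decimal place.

The two most frequent reciprocal classes, V B FL and v b fl, are the parental types, so the F1 was V B FL / v b fl.
The two rarest classes, V B fl and v b FL, are the double crossovers. Comparing them with the parentals, only the fl allele has switched, so fl is the middle locus and the order is b – fl – v.
Crossovers in the b–fl interval produce the single-crossover classes V b FL and v B fl (32 + 33 = 65) plus the double crossovers (6).
RF(b–fl) = (65 + 6) / 500 = 71/500 = 0.1420 → 14.2 cM.

14.2 cM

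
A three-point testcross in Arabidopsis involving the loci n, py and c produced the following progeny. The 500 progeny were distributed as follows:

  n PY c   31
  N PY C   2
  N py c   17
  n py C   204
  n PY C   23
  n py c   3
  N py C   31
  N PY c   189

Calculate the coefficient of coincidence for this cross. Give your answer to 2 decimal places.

The two most frequent reciprocal classes, N PY c and n py C, are the parental types, so the F1 was N PY c / n py C.
The two rarest classes, N PY C and n py c, are the double crossovers. Comparing them with the parentals, only the c allele has switched, so c is the middle locus and the order is py – c – n.
py–c: (40 + 5)/500 = 0.0900; c–n: (62 + 5)/500 = 0.1340.
Expected DCO frequency = 0.0900 × 0.1340 ≈ 0.01206; observed = 5/500 ≈ 0.01000.
Coefficient of coincidence = 0.01000/0.01206 ≈ 0.83.

0.83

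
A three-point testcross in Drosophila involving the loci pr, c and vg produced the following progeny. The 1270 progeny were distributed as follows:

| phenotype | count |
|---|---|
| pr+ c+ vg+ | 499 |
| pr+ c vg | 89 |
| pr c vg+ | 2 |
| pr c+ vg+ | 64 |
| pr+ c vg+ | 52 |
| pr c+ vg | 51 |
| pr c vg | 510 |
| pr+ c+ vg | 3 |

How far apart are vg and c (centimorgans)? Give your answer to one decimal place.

The two most frequent reciprocal classes, pr c vg and pr+ c+ vg+, are the parental types, so the F1 was pr c vg / pr+ c+ vg+.
The two rarest classes, pr c vg+ and pr+ c+ vg, are the double crossovers. Comparing them with the parentals, only the vg allele has switched, so vg is the middle locus and the order is c – vg – pr.
Crossovers in the c–vg interval produce the single-crossover classes pr c+ vg and pr+ c vg+ (51 + 52 = 103) plus the double crossovers (5).
RF(c–vg) = (103 + 5) / 1270 = 108/1270 = 0.0850 → 8.5 centimorgans.

8.5 centimorgans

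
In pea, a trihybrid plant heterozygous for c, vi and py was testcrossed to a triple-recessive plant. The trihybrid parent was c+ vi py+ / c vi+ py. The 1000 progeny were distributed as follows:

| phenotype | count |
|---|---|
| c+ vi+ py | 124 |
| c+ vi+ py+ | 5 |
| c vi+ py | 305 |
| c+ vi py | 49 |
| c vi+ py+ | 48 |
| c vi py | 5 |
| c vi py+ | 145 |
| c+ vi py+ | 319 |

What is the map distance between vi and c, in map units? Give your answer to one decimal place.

The two rarest classes, c+ vi+ py+ and c vi py, are the double crossovers. Comparing them with the parentals, only the vi allele has switched, so vi is the middle locus and the order is py – vi – c.
Crossovers in the vi–c interval produce the single-crossover classes c vi py+ and c+ vi+ py (145 + 124 = 269) plus the double crossovers (10).
RF(vi–c) = (269 + 10) / 1000 = 279/1000 = 0.2790 → 27.9 map units.

27.9 map units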